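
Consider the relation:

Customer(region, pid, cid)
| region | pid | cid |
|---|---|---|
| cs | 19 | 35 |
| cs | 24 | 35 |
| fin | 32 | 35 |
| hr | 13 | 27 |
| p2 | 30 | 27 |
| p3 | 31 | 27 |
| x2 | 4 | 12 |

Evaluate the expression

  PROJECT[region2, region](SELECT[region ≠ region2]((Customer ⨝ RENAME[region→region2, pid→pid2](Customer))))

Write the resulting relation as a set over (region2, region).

ρ[region→region2, pid→pid2]: schema becomes (region2, pid2, cid); tuples unchanged.
Natural join on cid: {(cs, 19, 35, cs, 19), (cs, 19, 35, cs, 24), (cs, 19, 35, fin, 32), (cs, 24, 35, cs, 19), (cs, 24, 35, cs, 24), (cs, 24, 35, fin, 32), (fin, 32, 35, cs, 19), (fin, 32, 35, cs, 24), (fin, 32, 35, fin, 32), (hr, 13, 27, hr, 13), (hr, 13, 27, p2, 30), (hr, 13, 27, p3, 31), (p2, 30, 27, hr, 13), (p2, 30, 27, p2, 30), (p2, 30, 27, p3, 31), (p3, 31, 27, hr, 13), (p3, 31, 27, p2, 30), (p3, 31, 27, p3, 31), (x2, 4, 12, x2, 4)}
Apply σ_{region ≠ region2}; surviving tuples: {(cs, 19, 35, fin, 32), (cs, 24, 35, fin, 32), (fin, 32, 35, cs, 19), (fin, 32, 35, cs, 24), (hr, 13, 27, p2, 30), (hr, 13, 27, p3, 31), (p2, 30, 27, hr, 13), (p2, 30, 27, p3, 31), (p3, 31, 27, hr, 13), (p3, 31, 27, p2, 30)}
π[region2, region]: project onto (region2, region) (2 duplicate(s) eliminated) → {(cs, fin), (fin, cs), (hr, p2), (hr, p3), (p2, hr), (p2, p3), (p3, hr), (p3, p2)}

{(cs, fin), (fin, cs), (hr, p2), (hr, p3), (p2, hr), (p2, p3), (p3, hr), (p3, p2)}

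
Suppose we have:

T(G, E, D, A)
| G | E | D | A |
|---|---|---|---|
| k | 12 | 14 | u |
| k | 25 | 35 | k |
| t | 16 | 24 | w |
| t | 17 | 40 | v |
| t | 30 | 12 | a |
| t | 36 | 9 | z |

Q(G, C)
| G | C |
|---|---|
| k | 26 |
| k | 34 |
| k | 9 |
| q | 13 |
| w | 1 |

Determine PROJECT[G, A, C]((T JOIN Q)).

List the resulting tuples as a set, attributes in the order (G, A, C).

{(k, k, 26), (k, k, 34), (k, k, 9), (k, u, 26), (k, u, 34), (k, u, 9)}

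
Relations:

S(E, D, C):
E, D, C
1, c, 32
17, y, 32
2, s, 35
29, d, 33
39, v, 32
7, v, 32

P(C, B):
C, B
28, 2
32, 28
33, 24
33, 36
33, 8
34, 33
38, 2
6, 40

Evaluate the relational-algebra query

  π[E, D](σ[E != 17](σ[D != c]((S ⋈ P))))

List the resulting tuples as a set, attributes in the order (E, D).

Natural join on C: {(1, c, 32, 28), (17, y, 32, 28), (29, d, 33, 24), (29, d, 33, 36), (29, d, 33, 8), (39, v, 32, 28), (7, v, 32, 28)}
σ[D != c]: keep tuples satisfying D != c → {(17, y, 32, 28), (29, d, 33, 24), (29, d, 33, 36), (29, d, 33, 8), (39, v, 32, 28), (7, v, 32, 28)}
σ[E != 17]: keep tuples satisfying E != 17 → {(29, d, 33, 24), (29, d, 33, 36), (29, d, 33, 8), (39, v, 32, 28), (7, v, 32, 28)}
Keep only column(s) E, D (2 duplicate(s) eliminated): {(29, d), (39, v), (7, v)}

{(29, d), (39, v), (7, v)}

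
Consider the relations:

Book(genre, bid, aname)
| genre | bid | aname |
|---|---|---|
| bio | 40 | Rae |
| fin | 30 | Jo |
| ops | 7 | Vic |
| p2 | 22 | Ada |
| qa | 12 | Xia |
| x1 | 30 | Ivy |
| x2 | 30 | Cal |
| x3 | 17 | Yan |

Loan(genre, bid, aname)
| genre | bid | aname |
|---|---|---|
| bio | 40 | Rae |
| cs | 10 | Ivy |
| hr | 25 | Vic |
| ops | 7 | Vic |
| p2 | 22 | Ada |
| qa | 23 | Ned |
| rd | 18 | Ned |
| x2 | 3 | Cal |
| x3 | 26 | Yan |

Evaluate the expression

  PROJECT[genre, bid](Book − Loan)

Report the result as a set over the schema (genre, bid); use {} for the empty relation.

{(fin, 30), (qa, 12), (x1, 30), (x2, 30), (x3, 17)}

Taking the difference: {(fin, 30, Jo), (qa, 12, Xia), (x1, 30, Ivy), (x2, 30, Cal), (x3, 17, Yan)}
π[genre, bid]: project onto (genre, bid) → {(fin, 30), (qa, 12), (x1, 30), (x2, 30), (x3, 17)}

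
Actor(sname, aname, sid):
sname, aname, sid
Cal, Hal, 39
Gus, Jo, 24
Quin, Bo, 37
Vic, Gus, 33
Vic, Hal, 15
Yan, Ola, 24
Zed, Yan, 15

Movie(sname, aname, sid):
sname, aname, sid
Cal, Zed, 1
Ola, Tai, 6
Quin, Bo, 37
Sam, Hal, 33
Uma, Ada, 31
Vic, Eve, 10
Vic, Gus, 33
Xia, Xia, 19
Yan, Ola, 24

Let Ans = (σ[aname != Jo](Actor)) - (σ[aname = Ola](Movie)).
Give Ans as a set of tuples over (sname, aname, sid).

Apply σ_{aname != Jo}; surviving tuples: {(Cal, Hal, 39), (Quin, Bo, 37), (Vic, Gus, 33), (Vic, Hal, 15), (Yan, Ola, 24), (Zed, Yan, 15)}
Apply σ_{aname = Ola}; surviving tuples: {(Yan, Ola, 24)}
Set difference of the two operands is {(Cal, Hal, 39), (Quin, Bo, 37), (Vic, Gus, 33), (Vic, Hal, 15), (Zed, Yan, 15)}.

{(Cal, Hal, 39), (Quin, Bo, 37), (Vic, Gus, 33), (Vic, Hal, 15), (Zed, Yan, 15)}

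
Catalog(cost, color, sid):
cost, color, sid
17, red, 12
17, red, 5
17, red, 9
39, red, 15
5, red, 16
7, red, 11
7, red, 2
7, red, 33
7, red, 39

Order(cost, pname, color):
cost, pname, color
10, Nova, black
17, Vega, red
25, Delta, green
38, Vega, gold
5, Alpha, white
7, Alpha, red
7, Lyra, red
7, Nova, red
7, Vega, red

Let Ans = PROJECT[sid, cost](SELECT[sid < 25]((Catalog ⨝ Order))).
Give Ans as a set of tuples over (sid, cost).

Joining Catalog and Order on cost, color yields {(17, red, 12, Vega), (17, red, 5, Vega), (17, red, 9, Vega), (7, red, 11, Alpha), (7, red, 11, Lyra), (7, red, 11, Nova), (7, red, 11, Vega), (7, red, 2, Alpha), (7, red, 2, Lyra), (7, red, 2, Nova), (7, red, 2, Vega), (7, red, 33, Alpha), (7, red, 33, Lyra), (7, red, 33, Nova), (7, red, 33, Vega), (7, red, 39, Alpha), (7, red, 39, Lyra), (7, red, 39, Nova), (7, red, 39, Vega)}.
σ[sid < 25]: keep tuples satisfying sid < 25 → {(17, red, 12, Vega), (17, red, 5, Vega), (17, red, 9, Vega), (7, red, 11, Alpha), (7, red, 11, Lyra), (7, red, 11, Nova), (7, red, 11, Vega), (7, red, 2, Alpha), (7, red, 2, Lyra), (7, red, 2, Nova), (7, red, 2, Vega)}
Keep only column(s) sid, cost (6 duplicate(s) eliminated): {(11, 7), (12, 17), (2, 7), (5, 17), (9, 17)}

{(11, 7), (12, 17), (2, 7), (5, 17), (9, 17)}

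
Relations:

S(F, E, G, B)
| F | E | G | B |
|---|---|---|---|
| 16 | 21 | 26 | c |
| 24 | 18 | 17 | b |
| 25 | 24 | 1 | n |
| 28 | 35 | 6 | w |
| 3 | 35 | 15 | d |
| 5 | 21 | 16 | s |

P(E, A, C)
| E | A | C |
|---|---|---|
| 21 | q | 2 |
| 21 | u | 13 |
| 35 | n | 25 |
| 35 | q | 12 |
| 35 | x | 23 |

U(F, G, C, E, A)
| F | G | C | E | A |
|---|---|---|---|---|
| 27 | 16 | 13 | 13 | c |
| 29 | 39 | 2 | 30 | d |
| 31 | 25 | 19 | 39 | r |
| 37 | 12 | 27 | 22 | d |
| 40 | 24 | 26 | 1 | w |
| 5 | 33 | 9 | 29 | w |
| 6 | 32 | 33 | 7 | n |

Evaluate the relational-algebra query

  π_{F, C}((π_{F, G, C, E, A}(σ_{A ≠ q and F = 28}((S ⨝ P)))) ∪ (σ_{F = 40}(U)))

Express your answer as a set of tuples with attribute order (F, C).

Joining S and P on E yields {(16, 21, 26, c, q, 2), (16, 21, 26, c, u, 13), (28, 35, 6, w, n, 25), (28, 35, 6, w, q, 12), (28, 35, 6, w, x, 23), (3, 35, 15, d, n, 25), (3, 35, 15, d, q, 12), (3, 35, 15, d, x, 23), (5, 21, 16, s, q, 2), (5, 21, 16, s, u, 13)}.
Selection A ≠ q and F = 28: {(28, 35, 6, w, n, 25), (28, 35, 6, w, x, 23)}
π_{F, G, C, E, A} gives {(28, 6, 23, 35, x), (28, 6, 25, 35, n)}.
Selection F = 40: {(40, 24, 26, 1, w)}
Taking the union: {(28, 6, 23, 35, x), (28, 6, 25, 35, n), (40, 24, 26, 1, w)}
π_{F, C} gives {(28, 23), (28, 25), (40, 26)}.

{(28, 23), (28, 25), (40, 26)}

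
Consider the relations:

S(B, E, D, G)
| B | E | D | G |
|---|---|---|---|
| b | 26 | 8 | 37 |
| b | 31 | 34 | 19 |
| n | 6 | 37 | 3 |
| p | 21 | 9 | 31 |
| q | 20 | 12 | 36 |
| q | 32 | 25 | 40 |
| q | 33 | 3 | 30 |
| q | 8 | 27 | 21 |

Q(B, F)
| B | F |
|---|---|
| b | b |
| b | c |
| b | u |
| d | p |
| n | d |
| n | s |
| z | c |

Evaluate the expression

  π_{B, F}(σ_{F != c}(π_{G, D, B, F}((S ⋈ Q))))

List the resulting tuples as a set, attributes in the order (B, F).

S ⋈ Q (natural join on B): {(b, 26, 8, 37, b), (b, 26, 8, 37, c), (b, 26, 8, 37, u), (b, 31, 34, 19, b), (b, 31, 34, 19, c), (b, 31, 34, 19, u), (n, 6, 37, 3, d), (n, 6, 37, 3, s)}
π[G, D, B, F]: project onto (G, D, B, F) → {(19, 34, b, b), (19, 34, b, c), (19, 34, b, u), (3, 37, n, d), (3, 37, n, s), (37, 8, b, b), (37, 8, b, c), (37, 8, b, u)}
Selection F != c: {(19, 34, b, b), (19, 34, b, u), (3, 37, n, d), (3, 37, n, s), (37, 8, b, b), (37, 8, b, u)}
π[B, F]: project onto (B, F) (2 duplicate(s) eliminated) → {(b, b), (b, u), (n, d), (n, s)}

{(b, b), (b, u), (n, d), (n, s)}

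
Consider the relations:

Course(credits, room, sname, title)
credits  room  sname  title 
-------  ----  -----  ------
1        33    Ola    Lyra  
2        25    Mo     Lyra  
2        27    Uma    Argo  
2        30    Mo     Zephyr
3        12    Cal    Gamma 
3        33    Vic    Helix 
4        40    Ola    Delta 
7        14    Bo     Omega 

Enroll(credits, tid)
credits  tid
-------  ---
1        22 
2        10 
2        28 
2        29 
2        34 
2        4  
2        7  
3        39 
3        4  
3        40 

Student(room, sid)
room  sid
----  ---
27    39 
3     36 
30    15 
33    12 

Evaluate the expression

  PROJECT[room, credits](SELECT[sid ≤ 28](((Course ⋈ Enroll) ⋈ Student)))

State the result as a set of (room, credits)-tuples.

{(30, 2), (33, 1), (33, 3)}

Course ⋈ Enroll (natural join on credits): {(1, 33, Ola, Lyra, 22), (2, 25, Mo, Lyra, 10), (2, 25, Mo, Lyra, 28), (2, 25, Mo, Lyra, 29), (2, 25, Mo, Lyra, 34), (2, 25, Mo, Lyra, 4), (2, 25, Mo, Lyra, 7), (2, 27, Uma, Argo, 10), (2, 27, Uma, Argo, 28), (2, 27, Uma, Argo, 29), (2, 27, Uma, Argo, 34), (2, 27, Uma, Argo, 4), (2, 27, Uma, Argo, 7), (2, 30, Mo, Zephyr, 10), (2, 30, Mo, Zephyr, 28), (2, 30, Mo, Zephyr, 29), (2, 30, Mo, Zephyr, 34), (2, 30, Mo, Zephyr, 4), (2, 30, Mo, Zephyr, 7), (3, 12, Cal, Gamma, 39), (3, 12, Cal, Gamma, 4), (3, 12, Cal, Gamma, 40), (3, 33, Vic, Helix, 39), (3, 33, Vic, Helix, 4), (3, 33, Vic, Helix, 40)}
(Course ⋈ Enroll) ⋈ Student (natural join on room): {(1, 33, Ola, Lyra, 22, 12), (2, 27, Uma, Argo, 10, 39), (2, 27, Uma, Argo, 28, 39), (2, 27, Uma, Argo, 29, 39), (2, 27, Uma, Argo, 34, 39), (2, 27, Uma, Argo, 4, 39), (2, 27, Uma, Argo, 7, 39), (2, 30, Mo, Zephyr, 10, 15), (2, 30, Mo, Zephyr, 28, 15), (2, 30, Mo, Zephyr, 29, 15), (2, 30, Mo, Zephyr, 34, 15), (2, 30, Mo, Zephyr, 4, 15), (2, 30, Mo, Zephyr, 7, 15), (3, 33, Vic, Helix, 39, 12), (3, 33, Vic, Helix, 4, 12), (3, 33, Vic, Helix, 40, 12)}
σ[sid ≤ 28]: keep tuples satisfying sid ≤ 28 → {(1, 33, Ola, Lyra, 22, 12), (2, 30, Mo, Zephyr, 10, 15), (2, 30, Mo, Zephyr, 28, 15), (2, 30, Mo, Zephyr, 29, 15), (2, 30, Mo, Zephyr, 34, 15), (2, 30, Mo, Zephyr, 4, 15), (2, 30, Mo, Zephyr, 7, 15), (3, 33, Vic, Helix, 39, 12), (3, 33, Vic, Helix, 4, 12), (3, 33, Vic, Helix, 40, 12)}
Projecting to room, credits (7 duplicate(s) eliminated): {(30, 2), (33, 1), (33, 3)}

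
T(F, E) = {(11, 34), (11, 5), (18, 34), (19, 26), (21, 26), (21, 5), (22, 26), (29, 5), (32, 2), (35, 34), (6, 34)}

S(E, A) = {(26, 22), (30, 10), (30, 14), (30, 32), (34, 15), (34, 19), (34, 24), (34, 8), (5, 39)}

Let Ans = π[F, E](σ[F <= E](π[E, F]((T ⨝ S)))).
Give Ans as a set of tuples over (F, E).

Joining T and S on E yields {(11, 34, 15), (11, 34, 19), (11, 34, 24), (11, 34, 8), (11, 5, 39), (18, 34, 15), (18, 34, 19), (18, 34, 24), (18, 34, 8), (19, 26, 22), (21, 26, 22), (21, 5, 39), (22, 26, 22), (29, 5, 39), (35, 34, 15), (35, 34, 19), (35, 34, 24), (35, 34, 8), (6, 34, 15), (6, 34, 19), (6, 34, 24), (6, 34, 8)}.
π_{E, F} gives {(26, 19), (26, 21), (26, 22), (34, 11), (34, 18), (34, 35), (34, 6), (5, 11), (5, 21), (5, 29)} (12 duplicate(s) eliminated).
σ[F <= E]: keep tuples satisfying F <= E → {(26, 19), (26, 21), (26, 22), (34, 11), (34, 18), (34, 6)}
π_{F, E} gives {(11, 34), (18, 34), (19, 26), (21, 26), (22, 26), (6, 34)}.

{(11, 34), (18, 34), (19, 26), (21, 26), (22, 26), (6, 34)}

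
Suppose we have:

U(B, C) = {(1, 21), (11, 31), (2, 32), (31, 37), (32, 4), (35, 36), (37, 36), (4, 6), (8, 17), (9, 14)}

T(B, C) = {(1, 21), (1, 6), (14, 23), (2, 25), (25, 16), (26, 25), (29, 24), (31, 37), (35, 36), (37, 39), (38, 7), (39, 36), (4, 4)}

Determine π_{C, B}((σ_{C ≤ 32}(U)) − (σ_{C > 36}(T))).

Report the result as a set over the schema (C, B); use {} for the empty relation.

{(14, 9), (17, 8), (21, 1), (31, 11), (32, 2), (4, 32), (6, 4)}

Selection C ≤ 32: {(1, 21), (11, 31), (2, 32), (32, 4), (4, 6), (8, 17), (9, 14)}
Selection C > 36: {(31, 37), (37, 39)}
Set difference of the two operands is {(1, 21), (11, 31), (2, 32), (32, 4), (4, 6), (8, 17), (9, 14)}.
π[C, B]: project onto (C, B) → {(14, 9), (17, 8), (21, 1), (31, 11), (32, 2), (4, 32), (6, 4)}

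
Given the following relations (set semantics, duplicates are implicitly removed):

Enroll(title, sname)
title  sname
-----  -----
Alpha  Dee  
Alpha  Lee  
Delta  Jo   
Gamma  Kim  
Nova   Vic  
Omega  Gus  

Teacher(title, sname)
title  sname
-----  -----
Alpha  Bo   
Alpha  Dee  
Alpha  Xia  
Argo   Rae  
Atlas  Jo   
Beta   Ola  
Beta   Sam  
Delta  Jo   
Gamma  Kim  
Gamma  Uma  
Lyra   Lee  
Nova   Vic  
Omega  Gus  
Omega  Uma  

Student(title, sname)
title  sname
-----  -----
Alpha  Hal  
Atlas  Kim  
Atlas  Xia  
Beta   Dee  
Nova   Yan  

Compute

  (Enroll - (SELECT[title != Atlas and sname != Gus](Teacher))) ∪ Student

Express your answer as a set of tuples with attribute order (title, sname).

{(Alpha, Hal), (Alpha, Lee), (Atlas, Kim), (Atlas, Xia), (Beta, Dee), (Nova, Yan), (Omega, Gus)}

Selection title != Atlas and sname != Gus: {(Alpha, Bo), (Alpha, Dee), (Alpha, Xia), (Argo, Rae), (Beta, Ola), (Beta, Sam), (Delta, Jo), (Gamma, Kim), (Gamma, Uma), (Lyra, Lee), (Nova, Vic), (Omega, Uma)}
Set difference of the two operands is {(Alpha, Lee), (Omega, Gus)}.
Set union of the two operands is {(Alpha, Hal), (Alpha, Lee), (Atlas, Kim), (Atlas, Xia), (Beta, Dee), (Nova, Yan), (Omega, Gus)}.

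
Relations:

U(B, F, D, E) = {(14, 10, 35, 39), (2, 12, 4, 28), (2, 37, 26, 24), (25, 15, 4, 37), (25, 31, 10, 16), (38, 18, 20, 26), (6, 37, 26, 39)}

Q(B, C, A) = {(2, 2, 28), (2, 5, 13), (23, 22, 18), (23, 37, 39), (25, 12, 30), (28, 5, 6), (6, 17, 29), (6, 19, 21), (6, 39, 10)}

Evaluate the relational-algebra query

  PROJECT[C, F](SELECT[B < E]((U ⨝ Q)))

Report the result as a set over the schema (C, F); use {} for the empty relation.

Natural join on B: {(2, 12, 4, 28, 2, 28), (2, 12, 4, 28, 5, 13), (2, 37, 26, 24, 2, 28), (2, 37, 26, 24, 5, 13), (25, 15, 4, 37, 12, 30), (25, 31, 10, 16, 12, 30), (6, 37, 26, 39, 17, 29), (6, 37, 26, 39, 19, 21), (6, 37, 26, 39, 39, 10)}
σ[B < E]: keep tuples satisfying B < E → {(2, 12, 4, 28, 2, 28), (2, 12, 4, 28, 5, 13), (2, 37, 26, 24, 2, 28), (2, 37, 26, 24, 5, 13), (25, 15, 4, 37, 12, 30), (6, 37, 26, 39, 17, 29), (6, 37, 26, 39, 19, 21), (6, 37, 26, 39, 39, 10)}
π[C, F]: project onto (C, F) → {(12, 15), (17, 37), (19, 37), (2, 12), (2, 37), (39, 37), (5, 12), (5, 37)}

{(12, 15), (17, 37), (19, 37), (2, 12), (2, 37), (39, 37), (5, 12), (5, 37)}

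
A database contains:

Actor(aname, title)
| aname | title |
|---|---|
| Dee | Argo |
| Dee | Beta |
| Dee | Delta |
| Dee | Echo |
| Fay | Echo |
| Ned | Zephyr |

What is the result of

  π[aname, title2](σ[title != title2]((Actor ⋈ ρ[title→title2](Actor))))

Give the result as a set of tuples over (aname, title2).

{(Dee, Argo), (Dee, Beta), (Dee, Delta), (Dee, Echo)}

ρ[title→title2]: schema becomes (aname, title2); tuples unchanged.
Joining Actor and ρ[title→title2](Actor) on aname yields {(Dee, Argo, Argo), (Dee, Argo, Beta), (Dee, Argo, Delta), (Dee, Argo, Echo), (Dee, Beta, Argo), (Dee, Beta, Beta), (Dee, Beta, Delta), (Dee, Beta, Echo), (Dee, Delta, Argo), (Dee, Delta, Beta), (Dee, Delta, Delta), (Dee, Delta, Echo), (Dee, Echo, Argo), (Dee, Echo, Beta), (Dee, Echo, Delta), (Dee, Echo, Echo), (Fay, Echo, Echo), (Ned, Zephyr, Zephyr)}.
σ[title != title2]: keep tuples satisfying title != title2 → {(Dee, Argo, Beta), (Dee, Argo, Delta), (Dee, Argo, Echo), (Dee, Beta, Argo), (Dee, Beta, Delta), (Dee, Beta, Echo), (Dee, Delta, Argo), (Dee, Delta, Beta), (Dee, Delta, Echo), (Dee, Echo, Argo), (Dee, Echo, Beta), (Dee, Echo, Delta)}
π[aname, title2]: project onto (aname, title2) (8 duplicate(s) eliminated) → {(Dee, Argo), (Dee, Beta), (Dee, Delta), (Dee, Echo)}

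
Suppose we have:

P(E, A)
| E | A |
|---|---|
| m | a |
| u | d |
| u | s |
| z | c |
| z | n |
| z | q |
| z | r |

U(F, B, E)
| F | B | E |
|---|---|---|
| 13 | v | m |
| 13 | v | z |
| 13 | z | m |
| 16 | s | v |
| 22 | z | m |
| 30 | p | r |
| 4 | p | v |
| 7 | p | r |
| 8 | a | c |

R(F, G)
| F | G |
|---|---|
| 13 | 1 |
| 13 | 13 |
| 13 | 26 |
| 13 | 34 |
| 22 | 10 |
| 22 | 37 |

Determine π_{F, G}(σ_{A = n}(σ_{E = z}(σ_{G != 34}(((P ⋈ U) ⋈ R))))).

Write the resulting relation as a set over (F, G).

{(13, 1), (13, 13), (13, 26)}

P ⋈ U (natural join on E): {(m, a, 13, v), (m, a, 13, z), (m, a, 22, z), (z, c, 13, v), (z, n, 13, v), (z, q, 13, v), (z, r, 13, v)}
(P ⋈ U) ⋈ R (natural join on F): {(m, a, 13, v, 1), (m, a, 13, v, 13), (m, a, 13, v, 26), (m, a, 13, v, 34), (m, a, 13, z, 1), (m, a, 13, z, 13), (m, a, 13, z, 26), (m, a, 13, z, 34), (m, a, 22, z, 10), (m, a, 22, z, 37), (z, c, 13, v, 1), (z, c, 13, v, 13), (z, c, 13, v, 26), (z, c, 13, v, 34), (z, n, 13, v, 1), (z, n, 13, v, 13), (z, n, 13, v, 26), (z, n, 13, v, 34), (z, q, 13, v, 1), (z, q, 13, v, 13), (z, q, 13, v, 26), (z, q, 13, v, 34), (z, r, 13, v, 1), (z, r, 13, v, 13), (z, r, 13, v, 26), (z, r, 13, v, 34)}
Filtering on G != 34 leaves {(m, a, 13, v, 1), (m, a, 13, v, 13), (m, a, 13, v, 26), (m, a, 13, z, 1), (m, a, 13, z, 13), (m, a, 13, z, 26), (m, a, 22, z, 10), (m, a, 22, z, 37), (z, c, 13, v, 1), (z, c, 13, v, 13), (z, c, 13, v, 26), (z, n, 13, v, 1), (z, n, 13, v, 13), (z, n, 13, v, 26), (z, q, 13, v, 1), (z, q, 13, v, 13), (z, q, 13, v, 26), (z, r, 13, v, 1), (z, r, 13, v, 13), (z, r, 13, v, 26)}.
Filtering on E = z leaves {(z, c, 13, v, 1), (z, c, 13, v, 13), (z, c, 13, v, 26), (z, n, 13, v, 1), (z, n, 13, v, 13), (z, n, 13, v, 26), (z, q, 13, v, 1), (z, q, 13, v, 13), (z, q, 13, v, 26), (z, r, 13, v, 1), (z, r, 13, v, 13), (z, r, 13, v, 26)}.
Filtering on A = n leaves {(z, n, 13, v, 1), (z, n, 13, v, 13), (z, n, 13, v, 26)}.
Projecting to F, G: {(13, 1), (13, 13), (13, 26)}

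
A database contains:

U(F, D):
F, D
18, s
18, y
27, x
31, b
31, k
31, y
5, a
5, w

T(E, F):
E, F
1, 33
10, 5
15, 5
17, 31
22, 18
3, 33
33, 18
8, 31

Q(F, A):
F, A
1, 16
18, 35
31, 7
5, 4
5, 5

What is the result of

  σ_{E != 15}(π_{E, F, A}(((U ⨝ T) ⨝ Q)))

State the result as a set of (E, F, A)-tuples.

{(10, 5, 4), (10, 5, 5), (17, 31, 7), (22, 18, 35), (33, 18, 35), (8, 31, 7)}

Joining U and T on F yields {(18, s, 22), (18, s, 33), (18, y, 22), (18, y, 33), (31, b, 17), (31, b, 8), (31, k, 17), (31, k, 8), (31, y, 17), (31, y, 8), (5, a, 10), (5, a, 15), (5, w, 10), (5, w, 15)}.
Joining (U ⨝ T) and Q on F yields {(18, s, 22, 35), (18, s, 33, 35), (18, y, 22, 35), (18, y, 33, 35), (31, b, 17, 7), (31, b, 8, 7), (31, k, 17, 7), (31, k, 8, 7), (31, y, 17, 7), (31, y, 8, 7), (5, a, 10, 4), (5, a, 10, 5), (5, a, 15, 4), (5, a, 15, 5), (5, w, 10, 4), (5, w, 10, 5), (5, w, 15, 4), (5, w, 15, 5)}.
Projecting to E, F, A (10 duplicate(s) eliminated): {(10, 5, 4), (10, 5, 5), (15, 5, 4), (15, 5, 5), (17, 31, 7), (22, 18, 35), (33, 18, 35), (8, 31, 7)}
Apply σ_{E != 15}; surviving tuples: {(10, 5, 4), (10, 5, 5), (17, 31, 7), (22, 18, 35), (33, 18, 35), (8, 31, 7)}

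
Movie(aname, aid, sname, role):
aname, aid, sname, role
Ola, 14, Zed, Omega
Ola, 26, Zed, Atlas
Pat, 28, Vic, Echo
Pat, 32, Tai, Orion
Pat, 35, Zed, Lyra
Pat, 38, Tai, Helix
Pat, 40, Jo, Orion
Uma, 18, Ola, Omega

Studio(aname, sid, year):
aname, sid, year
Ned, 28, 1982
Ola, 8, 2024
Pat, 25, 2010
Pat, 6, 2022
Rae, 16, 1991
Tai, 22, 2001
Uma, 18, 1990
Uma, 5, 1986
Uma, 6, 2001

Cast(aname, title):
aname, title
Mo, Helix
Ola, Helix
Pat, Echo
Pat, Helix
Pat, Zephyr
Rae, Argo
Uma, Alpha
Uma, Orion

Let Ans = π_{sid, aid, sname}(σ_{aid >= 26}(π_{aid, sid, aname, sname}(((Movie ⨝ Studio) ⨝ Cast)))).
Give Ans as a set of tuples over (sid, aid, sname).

{(25, 28, Vic), (25, 32, Tai), (25, 35, Zed), (25, 38, Tai), (25, 40, Jo), (6, 28, Vic), (6, 32, Tai), (6, 35, Zed), (6, 38, Tai), (6, 40, Jo), (8, 26, Zed)}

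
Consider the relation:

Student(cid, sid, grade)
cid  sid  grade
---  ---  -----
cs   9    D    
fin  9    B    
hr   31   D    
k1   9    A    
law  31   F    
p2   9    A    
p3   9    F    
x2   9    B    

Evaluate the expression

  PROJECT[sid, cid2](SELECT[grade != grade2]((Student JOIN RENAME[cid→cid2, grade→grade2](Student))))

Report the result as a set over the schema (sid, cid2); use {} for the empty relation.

ρ[cid→cid2, grade→grade2]: schema becomes (cid2, sid, grade2); tuples unchanged.
Student ⋈ RENAME[cid→cid2, grade→grade2](Student) (natural join on sid): {(cs, 9, D, cs, D), (cs, 9, D, fin, B), (cs, 9, D, k1, A), (cs, 9, D, p2, A), (cs, 9, D, p3, F), (cs, 9, D, x2, B), (fin, 9, B, cs, D), (fin, 9, B, fin, B), (fin, 9, B, k1, A), (fin, 9, B, p2, A), (fin, 9, B, p3, F), (fin, 9, B, x2, B), (hr, 31, D, hr, D), (hr, 31, D, law, F), (k1, 9, A, cs, D), (k1, 9, A, fin, B), (k1, 9, A, k1, A), (k1, 9, A, p2, A), (k1, 9, A, p3, F), (k1, 9, A, x2, B), (law, 31, F, hr, D), (law, 31, F, law, F), (p2, 9, A, cs, D), (p2, 9, A, fin, B), (p2, 9, A, k1, A), (p2, 9, A, p2, A), (p2, 9, A, p3, F), (p2, 9, A, x2, B), (p3, 9, F, cs, D), (p3, 9, F, fin, B), (p3, 9, F, k1, A), (p3, 9, F, p2, A), (p3, 9, F, p3, F), (p3, 9, F, x2, B), (x2, 9, B, cs, D), (x2, 9, B, fin, B), (x2, 9, B, k1, A), (x2, 9, B, p2, A), (x2, 9, B, p3, F), (x2, 9, B, x2, B)}
Filtering on grade != grade2 leaves {(cs, 9, D, fin, B), (cs, 9, D, k1, A), (cs, 9, D, p2, A), (cs, 9, D, p3, F), (cs, 9, D, x2, B), (fin, 9, B, cs, D), (fin, 9, B, k1, A), (fin, 9, B, p2, A), (fin, 9, B, p3, F), (hr, 31, D, law, F), (k1, 9, A, cs, D), (k1, 9, A, fin, B), (k1, 9, A, p3, F), (k1, 9, A, x2, B), (law, 31, F, hr, D), (p2, 9, A, cs, D), (p2, 9, A, fin, B), (p2, 9, A, p3, F), (p2, 9, A, x2, B), (p3, 9, F, cs, D), (p3, 9, F, fin, B), (p3, 9, F, k1, A), (p3, 9, F, p2, A), (p3, 9, F, x2, B), (x2, 9, B, cs, D), (x2, 9, B, k1, A), (x2, 9, B, p2, A), (x2, 9, B, p3, F)}.
π_{sid, cid2} gives {(31, hr), (31, law), (9, cs), (9, fin), (9, k1), (9, p2), (9, p3), (9, x2)} (20 duplicate(s) eliminated).

{(31, hr), (31, law), (9, cs), (9, fin), (9, k1), (9, p2), (9, p3), (9, x2)}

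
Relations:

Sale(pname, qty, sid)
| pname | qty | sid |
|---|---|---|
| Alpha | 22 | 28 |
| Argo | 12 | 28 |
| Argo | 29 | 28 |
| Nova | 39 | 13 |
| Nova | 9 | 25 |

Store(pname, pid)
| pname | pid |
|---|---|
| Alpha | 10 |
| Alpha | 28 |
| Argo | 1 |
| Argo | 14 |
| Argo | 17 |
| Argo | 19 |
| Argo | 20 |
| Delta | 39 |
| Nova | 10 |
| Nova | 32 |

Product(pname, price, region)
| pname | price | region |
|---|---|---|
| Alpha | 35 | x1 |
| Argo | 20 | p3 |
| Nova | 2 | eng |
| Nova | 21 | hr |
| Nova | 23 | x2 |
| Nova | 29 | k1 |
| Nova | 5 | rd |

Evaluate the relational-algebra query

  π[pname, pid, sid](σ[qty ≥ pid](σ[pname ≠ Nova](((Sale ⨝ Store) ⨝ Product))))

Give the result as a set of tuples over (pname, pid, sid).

Joining Sale and Store on pname yields {(Alpha, 22, 28, 10), (Alpha, 22, 28, 28), (Argo, 12, 28, 1), (Argo, 12, 28, 14), (Argo, 12, 28, 17), (Argo, 12, 28, 19), (Argo, 12, 28, 20), (Argo, 29, 28, 1), (Argo, 29, 28, 14), (Argo, 29, 28, 17), (Argo, 29, 28, 19), (Argo, 29, 28, 20), (Nova, 39, 13, 10), (Nova, 39, 13, 32), (Nova, 9, 25, 10), (Nova, 9, 25, 32)}.
Joining (Sale ⨝ Store) and Product on pname yields {(Alpha, 22, 28, 10, 35, x1), (Alpha, 22, 28, 28, 35, x1), (Argo, 12, 28, 1, 20, p3), (Argo, 12, 28, 14, 20, p3), (Argo, 12, 28, 17, 20, p3), (Argo, 12, 28, 19, 20, p3), (Argo, 12, 28, 20, 20, p3), (Argo, 29, 28, 1, 20, p3), (Argo, 29, 28, 14, 20, p3), (Argo, 29, 28, 17, 20, p3), (Argo, 29, 28, 19, 20, p3), (Argo, 29, 28, 20, 20, p3), (Nova, 39, 13, 10, 2, eng), (Nova, 39, 13, 10, 21, hr), (Nova, 39, 13, 10, 23, x2), (Nova, 39, 13, 10, 29, k1), (Nova, 39, 13, 10, 5, rd), (Nova, 39, 13, 32, 2, eng), (Nova, 39, 13, 32, 21, hr), (Nova, 39, 13, 32, 23, x2), (Nova, 39, 13, 32, 29, k1), (Nova, 39, 13, 32, 5, rd), (Nova, 9, 25, 10, 2, eng), (Nova, 9, 25, 10, 21, hr), (Nova, 9, 25, 10, 23, x2), (Nova, 9, 25, 10, 29, k1), (Nova, 9, 25, 10, 5, rd), (Nova, 9, 25, 32, 2, eng), (Nova, 9, 25, 32, 21, hr), (Nova, 9, 25, 32, 23, x2), (Nova, 9, 25, 32, 29, k1), (Nova, 9, 25, 32, 5, rd)}.
Selection pname ≠ Nova: {(Alpha, 22, 28, 10, 35, x1), (Alpha, 22, 28, 28, 35, x1), (Argo, 12, 28, 1, 20, p3), (Argo, 12, 28, 14, 20, p3), (Argo, 12, 28, 17, 20, p3), (Argo, 12, 28, 19, 20, p3), (Argo, 12, 28, 20, 20, p3), (Argo, 29, 28, 1, 20, p3), (Argo, 29, 28, 14, 20, p3), (Argo, 29, 28, 17, 20, p3), (Argo, 29, 28, 19, 20, p3), (Argo, 29, 28, 20, 20, p3)}
Selection qty ≥ pid: {(Alpha, 22, 28, 10, 35, x1), (Argo, 12, 28, 1, 20, p3), (Argo, 29, 28, 1, 20, p3), (Argo, 29, 28, 14, 20, p3), (Argo, 29, 28, 17, 20, p3), (Argo, 29, 28, 19, 20, p3), (Argo, 29, 28, 20, 20, p3)}
π_{pname, pid, sid} gives {(Alpha, 10, 28), (Argo, 1, 28), (Argo, 14, 28), (Argo, 17, 28), (Argo, 19, 28), (Argo, 20, 28)} (1 duplicate(s) eliminated).

{(Alpha, 10, 28), (Argo, 1, 28), (Argo, 14, 28), (Argo, 17, 28), (Argo, 19, 28), (Argo, 20, 28)}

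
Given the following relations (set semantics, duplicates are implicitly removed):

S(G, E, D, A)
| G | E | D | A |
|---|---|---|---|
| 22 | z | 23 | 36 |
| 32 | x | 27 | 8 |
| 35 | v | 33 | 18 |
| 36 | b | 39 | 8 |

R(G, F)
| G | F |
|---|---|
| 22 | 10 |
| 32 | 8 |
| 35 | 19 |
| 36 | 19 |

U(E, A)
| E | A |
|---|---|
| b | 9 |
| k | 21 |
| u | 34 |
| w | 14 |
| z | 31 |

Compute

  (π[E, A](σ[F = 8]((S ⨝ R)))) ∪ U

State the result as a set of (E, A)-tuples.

Natural join on G: {(22, z, 23, 36, 10), (32, x, 27, 8, 8), (35, v, 33, 18, 19), (36, b, 39, 8, 19)}
Filtering on F = 8 leaves {(32, x, 27, 8, 8)}.
π[E, A]: project onto (E, A) → {(x, 8)}
Union: {(x, 8)} with {(b, 9), (k, 21), (u, 34), (w, 14), (z, 31)} → {(b, 9), (k, 21), (u, 34), (w, 14), (x, 8), (z, 31)}

{(b, 9), (k, 21), (u, 34), (w, 14), (x, 8), (z, 31)}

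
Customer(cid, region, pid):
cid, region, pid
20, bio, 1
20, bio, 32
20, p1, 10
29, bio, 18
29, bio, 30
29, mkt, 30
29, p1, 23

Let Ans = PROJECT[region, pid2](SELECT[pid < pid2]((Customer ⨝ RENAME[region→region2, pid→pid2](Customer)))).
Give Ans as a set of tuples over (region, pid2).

ρ[region→region2, pid→pid2]: schema becomes (cid, region2, pid2); tuples unchanged.
Customer ⋈ RENAME[region→region2, pid→pid2](Customer) (natural join on cid): {(20, bio, 1, bio, 1), (20, bio, 1, bio, 32), (20, bio, 1, p1, 10), (20, bio, 32, bio, 1), (20, bio, 32, bio, 32), (20, bio, 32, p1, 10), (20, p1, 10, bio, 1), (20, p1, 10, bio, 32), (20, p1, 10, p1, 10), (29, bio, 18, bio, 18), (29, bio, 18, bio, 30), (29, bio, 18, mkt, 30), (29, bio, 18, p1, 23), (29, bio, 30, bio, 18), (29, bio, 30, bio, 30), (29, bio, 30, mkt, 30), (29, bio, 30, p1, 23), (29, mkt, 30, bio, 18), (29, mkt, 30, bio, 30), (29, mkt, 30, mkt, 30), (29, mkt, 30, p1, 23), (29, p1, 23, bio, 18), (29, p1, 23, bio, 30), (29, p1, 23, mkt, 30), (29, p1, 23, p1, 23)}
Filtering on pid < pid2 leaves {(20, bio, 1, bio, 32), (20, bio, 1, p1, 10), (20, p1, 10, bio, 32), (29, bio, 18, bio, 30), (29, bio, 18, mkt, 30), (29, bio, 18, p1, 23), (29, p1, 23, bio, 30), (29, p1, 23, mkt, 30)}.
Keep only column(s) region, pid2 (2 duplicate(s) eliminated): {(bio, 10), (bio, 23), (bio, 30), (bio, 32), (p1, 30), (p1, 32)}

{(bio, 10), (bio, 23), (bio, 30), (bio, 32), (p1, 30), (p1, 32)}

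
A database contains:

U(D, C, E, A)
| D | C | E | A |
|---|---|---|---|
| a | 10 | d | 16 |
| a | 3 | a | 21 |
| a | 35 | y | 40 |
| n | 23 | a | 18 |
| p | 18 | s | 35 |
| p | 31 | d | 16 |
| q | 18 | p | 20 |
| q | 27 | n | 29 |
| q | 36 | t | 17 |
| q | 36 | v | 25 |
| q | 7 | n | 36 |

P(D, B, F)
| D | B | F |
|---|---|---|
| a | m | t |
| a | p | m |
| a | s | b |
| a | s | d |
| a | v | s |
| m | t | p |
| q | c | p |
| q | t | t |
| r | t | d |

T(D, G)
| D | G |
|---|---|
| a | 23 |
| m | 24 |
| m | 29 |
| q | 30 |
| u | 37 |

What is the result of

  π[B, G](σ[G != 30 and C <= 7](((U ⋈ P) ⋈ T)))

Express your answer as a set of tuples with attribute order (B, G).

{(m, 23), (p, 23), (s, 23), (v, 23)}

Natural join on D: {(a, 10, d, 16, m, t), (a, 10, d, 16, p, m), (a, 10, d, 16, s, b), (a, 10, d, 16, s, d), (a, 10, d, 16, v, s), (a, 3, a, 21, m, t), (a, 3, a, 21, p, m), (a, 3, a, 21, s, b), (a, 3, a, 21, s, d), (a, 3, a, 21, v, s), (a, 35, y, 40, m, t), (a, 35, y, 40, p, m), (a, 35, y, 40, s, b), (a, 35, y, 40, s, d), (a, 35, y, 40, v, s), (q, 18, p, 20, c, p), (q, 18, p, 20, t, t), (q, 27, n, 29, c, p), (q, 27, n, 29, t, t), (q, 36, t, 17, c, p), (q, 36, t, 17, t, t), (q, 36, v, 25, c, p), (q, 36, v, 25, t, t), (q, 7, n, 36, c, p), (q, 7, n, 36, t, t)}
Natural join on D: {(a, 10, d, 16, m, t, 23), (a, 10, d, 16, p, m, 23), (a, 10, d, 16, s, b, 23), (a, 10, d, 16, s, d, 23), (a, 10, d, 16, v, s, 23), (a, 3, a, 21, m, t, 23), (a, 3, a, 21, p, m, 23), (a, 3, a, 21, s, b, 23), (a, 3, a, 21, s, d, 23), (a, 3, a, 21, v, s, 23), (a, 35, y, 40, m, t, 23), (a, 35, y, 40, p, m, 23), (a, 35, y, 40, s, b, 23), (a, 35, y, 40, s, d, 23), (a, 35, y, 40, v, s, 23), (q, 18, p, 20, c, p, 30), (q, 18, p, 20, t, t, 30), (q, 27, n, 29, c, p, 30), (q, 27, n, 29, t, t, 30), (q, 36, t, 17, c, p, 30), (q, 36, t, 17, t, t, 30), (q, 36, v, 25, c, p, 30), (q, 36, v, 25, t, t, 30), (q, 7, n, 36, c, p, 30), (q, 7, n, 36, t, t, 30)}
Selection G != 30 and C <= 7: {(a, 3, a, 21, m, t, 23), (a, 3, a, 21, p, m, 23), (a, 3, a, 21, s, b, 23), (a, 3, a, 21, s, d, 23), (a, 3, a, 21, v, s, 23)}
Keep only column(s) B, G (1 duplicate(s) eliminated): {(m, 23), (p, 23), (s, 23), (v, 23)}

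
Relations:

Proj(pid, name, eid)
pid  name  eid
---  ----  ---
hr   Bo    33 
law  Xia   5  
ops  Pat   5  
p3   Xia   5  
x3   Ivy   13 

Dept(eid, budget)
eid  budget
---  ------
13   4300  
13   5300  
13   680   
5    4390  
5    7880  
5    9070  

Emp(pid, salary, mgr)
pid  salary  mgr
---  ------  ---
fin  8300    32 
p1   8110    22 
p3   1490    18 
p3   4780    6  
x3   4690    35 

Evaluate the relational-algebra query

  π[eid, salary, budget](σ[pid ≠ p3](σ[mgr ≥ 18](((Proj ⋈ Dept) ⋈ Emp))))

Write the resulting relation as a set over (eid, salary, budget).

Proj ⋈ Dept (natural join on eid): {(law, Xia, 5, 4390), (law, Xia, 5, 7880), (law, Xia, 5, 9070), (ops, Pat, 5, 4390), (ops, Pat, 5, 7880), (ops, Pat, 5, 9070), (p3, Xia, 5, 4390), (p3, Xia, 5, 7880), (p3, Xia, 5, 9070), (x3, Ivy, 13, 4300), (x3, Ivy, 13, 5300), (x3, Ivy, 13, 680)}
(Proj ⋈ Dept) ⋈ Emp (natural join on pid): {(p3, Xia, 5, 4390, 1490, 18), (p3, Xia, 5, 4390, 4780, 6), (p3, Xia, 5, 7880, 1490, 18), (p3, Xia, 5, 7880, 4780, 6), (p3, Xia, 5, 9070, 1490, 18), (p3, Xia, 5, 9070, 4780, 6), (x3, Ivy, 13, 4300, 4690, 35), (x3, Ivy, 13, 5300, 4690, 35), (x3, Ivy, 13, 680, 4690, 35)}
σ[mgr ≥ 18]: keep tuples satisfying mgr ≥ 18 → {(p3, Xia, 5, 4390, 1490, 18), (p3, Xia, 5, 7880, 1490, 18), (p3, Xia, 5, 9070, 1490, 18), (x3, Ivy, 13, 4300, 4690, 35), (x3, Ivy, 13, 5300, 4690, 35), (x3, Ivy, 13, 680, 4690, 35)}
σ[pid ≠ p3]: keep tuples satisfying pid ≠ p3 → {(x3, Ivy, 13, 4300, 4690, 35), (x3, Ivy, 13, 5300, 4690, 35), (x3, Ivy, 13, 680, 4690, 35)}
Projecting to eid, salary, budget: {(13, 4690, 4300), (13, 4690, 5300), (13, 4690, 680)}

{(13, 4690, 4300), (13, 4690, 5300), (13, 4690, 680)}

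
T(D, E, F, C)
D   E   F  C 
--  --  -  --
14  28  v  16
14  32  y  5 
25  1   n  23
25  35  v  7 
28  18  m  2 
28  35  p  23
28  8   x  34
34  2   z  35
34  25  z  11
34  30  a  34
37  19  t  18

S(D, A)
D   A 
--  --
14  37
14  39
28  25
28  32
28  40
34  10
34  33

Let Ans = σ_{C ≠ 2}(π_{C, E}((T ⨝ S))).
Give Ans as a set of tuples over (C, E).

Natural join on D: {(14, 28, v, 16, 37), (14, 28, v, 16, 39), (14, 32, y, 5, 37), (14, 32, y, 5, 39), (28, 18, m, 2, 25), (28, 18, m, 2, 32), (28, 18, m, 2, 40), (28, 35, p, 23, 25), (28, 35, p, 23, 32), (28, 35, p, 23, 40), (28, 8, x, 34, 25), (28, 8, x, 34, 32), (28, 8, x, 34, 40), (34, 2, z, 35, 10), (34, 2, z, 35, 33), (34, 25, z, 11, 10), (34, 25, z, 11, 33), (34, 30, a, 34, 10), (34, 30, a, 34, 33)}
Keep only column(s) C, E (11 duplicate(s) eliminated): {(11, 25), (16, 28), (2, 18), (23, 35), (34, 30), (34, 8), (35, 2), (5, 32)}
Selection C ≠ 2: {(11, 25), (16, 28), (23, 35), (34, 30), (34, 8), (35, 2), (5, 32)}

{(11, 25), (16, 28), (23, 35), (34, 30), (34, 8), (35, 2), (5, 32)}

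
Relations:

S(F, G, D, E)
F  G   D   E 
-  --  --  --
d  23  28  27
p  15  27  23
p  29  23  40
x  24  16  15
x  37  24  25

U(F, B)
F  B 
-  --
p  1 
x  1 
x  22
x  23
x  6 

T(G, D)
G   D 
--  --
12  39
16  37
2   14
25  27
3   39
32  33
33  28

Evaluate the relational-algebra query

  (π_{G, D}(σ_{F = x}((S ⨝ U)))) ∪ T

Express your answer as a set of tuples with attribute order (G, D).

{(12, 39), (16, 37), (2, 14), (24, 16), (25, 27), (3, 39), (32, 33), (33, 28), (37, 24)}

Joining S and U on F yields {(p, 15, 27, 23, 1), (p, 29, 23, 40, 1), (x, 24, 16, 15, 1), (x, 24, 16, 15, 22), (x, 24, 16, 15, 23), (x, 24, 16, 15, 6), (x, 37, 24, 25, 1), (x, 37, 24, 25, 22), (x, 37, 24, 25, 23), (x, 37, 24, 25, 6)}.
Filtering on F = x leaves {(x, 24, 16, 15, 1), (x, 24, 16, 15, 22), (x, 24, 16, 15, 23), (x, 24, 16, 15, 6), (x, 37, 24, 25, 1), (x, 37, 24, 25, 22), (x, 37, 24, 25, 23), (x, 37, 24, 25, 6)}.
Keep only column(s) G, D (6 duplicate(s) eliminated): {(24, 16), (37, 24)}
Set union of the two operands is {(12, 39), (16, 37), (2, 14), (24, 16), (25, 27), (3, 39), (32, 33), (33, 28), (37, 24)}.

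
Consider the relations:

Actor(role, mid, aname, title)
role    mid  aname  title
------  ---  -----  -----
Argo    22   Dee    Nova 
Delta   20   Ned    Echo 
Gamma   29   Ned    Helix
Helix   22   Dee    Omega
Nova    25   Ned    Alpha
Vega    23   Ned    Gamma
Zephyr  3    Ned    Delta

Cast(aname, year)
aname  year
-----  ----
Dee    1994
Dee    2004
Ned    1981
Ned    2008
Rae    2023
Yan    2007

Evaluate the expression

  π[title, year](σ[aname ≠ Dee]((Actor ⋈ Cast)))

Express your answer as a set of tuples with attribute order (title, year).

Actor ⋈ Cast (natural join on aname): {(Argo, 22, Dee, Nova, 1994), (Argo, 22, Dee, Nova, 2004), (Delta, 20, Ned, Echo, 1981), (Delta, 20, Ned, Echo, 2008), (Gamma, 29, Ned, Helix, 1981), (Gamma, 29, Ned, Helix, 2008), (Helix, 22, Dee, Omega, 1994), (Helix, 22, Dee, Omega, 2004), (Nova, 25, Ned, Alpha, 1981), (Nova, 25, Ned, Alpha, 2008), (Vega, 23, Ned, Gamma, 1981), (Vega, 23, Ned, Gamma, 2008), (Zephyr, 3, Ned, Delta, 1981), (Zephyr, 3, Ned, Delta, 2008)}
Selection aname ≠ Dee: {(Delta, 20, Ned, Echo, 1981), (Delta, 20, Ned, Echo, 2008), (Gamma, 29, Ned, Helix, 1981), (Gamma, 29, Ned, Helix, 2008), (Nova, 25, Ned, Alpha, 1981), (Nova, 25, Ned, Alpha, 2008), (Vega, 23, Ned, Gamma, 1981), (Vega, 23, Ned, Gamma, 2008), (Zephyr, 3, Ned, Delta, 1981), (Zephyr, 3, Ned, Delta, 2008)}
π_{title, year} gives {(Alpha, 1981), (Alpha, 2008), (Delta, 1981), (Delta, 2008), (Echo, 1981), (Echo, 2008), (Gamma, 1981), (Gamma, 2008), (Helix, 1981), (Helix, 2008)}.

{(Alpha, 1981), (Alpha, 2008), (Delta, 1981), (Delta, 2008), (Echo, 1981), (Echo, 2008), (Gamma, 1981), (Gamma, 2008), (Helix, 1981), (Helix, 2008)}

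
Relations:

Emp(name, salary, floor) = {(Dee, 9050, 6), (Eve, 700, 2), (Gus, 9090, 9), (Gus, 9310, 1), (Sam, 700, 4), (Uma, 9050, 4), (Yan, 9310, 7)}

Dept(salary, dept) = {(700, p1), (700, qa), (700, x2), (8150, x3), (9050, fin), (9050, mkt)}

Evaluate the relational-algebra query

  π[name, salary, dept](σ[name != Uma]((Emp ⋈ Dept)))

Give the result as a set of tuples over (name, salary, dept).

{(Dee, 9050, fin), (Dee, 9050, mkt), (Eve, 700, p1), (Eve, 700, qa), (Eve, 700, x2), (Sam, 700, p1), (Sam, 700, qa), (Sam, 700, x2)}

Natural join on salary: {(Dee, 9050, 6, fin), (Dee, 9050, 6, mkt), (Eve, 700, 2, p1), (Eve, 700, 2, qa), (Eve, 700, 2, x2), (Sam, 700, 4, p1), (Sam, 700, 4, qa), (Sam, 700, 4, x2), (Uma, 9050, 4, fin), (Uma, 9050, 4, mkt)}
σ[name != Uma]: keep tuples satisfying name != Uma → {(Dee, 9050, 6, fin), (Dee, 9050, 6, mkt), (Eve, 700, 2, p1), (Eve, 700, 2, qa), (Eve, 700, 2, x2), (Sam, 700, 4, p1), (Sam, 700, 4, qa), (Sam, 700, 4, x2)}
π_{name, salary, dept} gives {(Dee, 9050, fin), (Dee, 9050, mkt), (Eve, 700, p1), (Eve, 700, qa), (Eve, 700, x2), (Sam, 700, p1), (Sam, 700, qa), (Sam, 700, x2)}.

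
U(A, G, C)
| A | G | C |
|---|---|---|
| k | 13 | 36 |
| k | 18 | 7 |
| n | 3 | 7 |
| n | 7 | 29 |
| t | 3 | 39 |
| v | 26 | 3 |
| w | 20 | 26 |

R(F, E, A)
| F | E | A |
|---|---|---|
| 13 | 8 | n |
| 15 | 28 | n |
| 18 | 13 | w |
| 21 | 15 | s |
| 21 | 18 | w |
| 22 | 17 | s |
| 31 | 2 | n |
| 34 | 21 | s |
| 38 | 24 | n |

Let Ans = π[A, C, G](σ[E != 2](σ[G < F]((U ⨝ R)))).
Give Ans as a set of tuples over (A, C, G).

Joining U and R on A yields {(n, 3, 7, 13, 8), (n, 3, 7, 15, 28), (n, 3, 7, 31, 2), (n, 3, 7, 38, 24), (n, 7, 29, 13, 8), (n, 7, 29, 15, 28), (n, 7, 29, 31, 2), (n, 7, 29, 38, 24), (w, 20, 26, 18, 13), (w, 20, 26, 21, 18)}.
Selection G < F: {(n, 3, 7, 13, 8), (n, 3, 7, 15, 28), (n, 3, 7, 31, 2), (n, 3, 7, 38, 24), (n, 7, 29, 13, 8), (n, 7, 29, 15, 28), (n, 7, 29, 31, 2), (n, 7, 29, 38, 24), (w, 20, 26, 21, 18)}
Selection E != 2: {(n, 3, 7, 13, 8), (n, 3, 7, 15, 28), (n, 3, 7, 38, 24), (n, 7, 29, 13, 8), (n, 7, 29, 15, 28), (n, 7, 29, 38, 24), (w, 20, 26, 21, 18)}
Projecting to A, C, G (4 duplicate(s) eliminated): {(n, 29, 7), (n, 7, 3), (w, 26, 20)}

{(n, 29, 7), (n, 7, 3), (w, 26, 20)}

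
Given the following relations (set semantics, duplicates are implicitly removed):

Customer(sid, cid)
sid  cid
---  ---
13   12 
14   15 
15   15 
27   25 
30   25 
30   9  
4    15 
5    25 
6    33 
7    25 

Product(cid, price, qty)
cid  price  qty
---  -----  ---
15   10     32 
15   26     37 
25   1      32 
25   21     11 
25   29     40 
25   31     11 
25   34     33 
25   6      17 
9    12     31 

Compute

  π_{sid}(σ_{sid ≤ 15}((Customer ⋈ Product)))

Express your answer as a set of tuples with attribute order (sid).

Customer ⋈ Product (natural join on cid): {(14, 15, 10, 32), (14, 15, 26, 37), (15, 15, 10, 32), (15, 15, 26, 37), (27, 25, 1, 32), (27, 25, 21, 11), (27, 25, 29, 40), (27, 25, 31, 11), (27, 25, 34, 33), (27, 25, 6, 17), (30, 25, 1, 32), (30, 25, 21, 11), (30, 25, 29, 40), (30, 25, 31, 11), (30, 25, 34, 33), (30, 25, 6, 17), (30, 9, 12, 31), (4, 15, 10, 32), (4, 15, 26, 37), (5, 25, 1, 32), (5, 25, 21, 11), (5, 25, 29, 40), (5, 25, 31, 11), (5, 25, 34, 33), (5, 25, 6, 17), (7, 25, 1, 32), (7, 25, 21, 11), (7, 25, 29, 40), (7, 25, 31, 11), (7, 25, 34, 33), (7, 25, 6, 17)}
Filtering on sid ≤ 15 leaves {(14, 15, 10, 32), (14, 15, 26, 37), (15, 15, 10, 32), (15, 15, 26, 37), (4, 15, 10, 32), (4, 15, 26, 37), (5, 25, 1, 32), (5, 25, 21, 11), (5, 25, 29, 40), (5, 25, 31, 11), (5, 25, 34, 33), (5, 25, 6, 17), (7, 25, 1, 32), (7, 25, 21, 11), (7, 25, 29, 40), (7, 25, 31, 11), (7, 25, 34, 33), (7, 25, 6, 17)}.
π[sid]: project onto (sid) (13 duplicate(s) eliminated) → {14, 15, 4, 5, 7}

{14, 15, 4, 5, 7}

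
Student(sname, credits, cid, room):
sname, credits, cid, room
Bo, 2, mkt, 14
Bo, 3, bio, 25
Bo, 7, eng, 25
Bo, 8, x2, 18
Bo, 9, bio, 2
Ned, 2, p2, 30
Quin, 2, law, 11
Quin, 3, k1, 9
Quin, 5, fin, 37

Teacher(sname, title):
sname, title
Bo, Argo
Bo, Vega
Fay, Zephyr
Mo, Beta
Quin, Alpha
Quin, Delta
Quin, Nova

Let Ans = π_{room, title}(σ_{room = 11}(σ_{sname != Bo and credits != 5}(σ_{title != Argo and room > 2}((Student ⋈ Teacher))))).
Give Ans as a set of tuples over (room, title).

Joining Student and Teacher on sname yields {(Bo, 2, mkt, 14, Argo), (Bo, 2, mkt, 14, Vega), (Bo, 3, bio, 25, Argo), (Bo, 3, bio, 25, Vega), (Bo, 7, eng, 25, Argo), (Bo, 7, eng, 25, Vega), (Bo, 8, x2, 18, Argo), (Bo, 8, x2, 18, Vega), (Bo, 9, bio, 2, Argo), (Bo, 9, bio, 2, Vega), (Quin, 2, law, 11, Alpha), (Quin, 2, law, 11, Delta), (Quin, 2, law, 11, Nova), (Quin, 3, k1, 9, Alpha), (Quin, 3, k1, 9, Delta), (Quin, 3, k1, 9, Nova), (Quin, 5, fin, 37, Alpha), (Quin, 5, fin, 37, Delta), (Quin, 5, fin, 37, Nova)}.
Filtering on title != Argo and room > 2 leaves {(Bo, 2, mkt, 14, Vega), (Bo, 3, bio, 25, Vega), (Bo, 7, eng, 25, Vega), (Bo, 8, x2, 18, Vega), (Quin, 2, law, 11, Alpha), (Quin, 2, law, 11, Delta), (Quin, 2, law, 11, Nova), (Quin, 3, k1, 9, Alpha), (Quin, 3, k1, 9, Delta), (Quin, 3, k1, 9, Nova), (Quin, 5, fin, 37, Alpha), (Quin, 5, fin, 37, Delta), (Quin, 5, fin, 37, Nova)}.
Filtering on sname != Bo and credits != 5 leaves {(Quin, 2, law, 11, Alpha), (Quin, 2, law, 11, Delta), (Quin, 2, law, 11, Nova), (Quin, 3, k1, 9, Alpha), (Quin, 3, k1, 9, Delta), (Quin, 3, k1, 9, Nova)}.
Filtering on room = 11 leaves {(Quin, 2, law, 11, Alpha), (Quin, 2, law, 11, Delta), (Quin, 2, law, 11, Nova)}.
π[room, title]: project onto (room, title) → {(11, Alpha), (11, Delta), (11, Nova)}

{(11, Alpha), (11, Delta), (11, Nova)}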